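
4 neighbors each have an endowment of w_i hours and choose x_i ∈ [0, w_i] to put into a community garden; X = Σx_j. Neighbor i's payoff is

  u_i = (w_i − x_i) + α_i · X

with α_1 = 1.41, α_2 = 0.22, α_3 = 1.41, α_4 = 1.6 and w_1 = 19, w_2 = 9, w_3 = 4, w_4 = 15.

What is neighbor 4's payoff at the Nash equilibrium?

∂u_i/∂x_i = α_i − 1, so neighbor i contributes w_i if α_i > 1, else 0.
α_i > 1 for i ∈ {1, 3, 4}; NE contributions (19, 0, 4, 15), X = 38.
u_4 = (15 − 15) + 1.6·38 = 60.8.

60.8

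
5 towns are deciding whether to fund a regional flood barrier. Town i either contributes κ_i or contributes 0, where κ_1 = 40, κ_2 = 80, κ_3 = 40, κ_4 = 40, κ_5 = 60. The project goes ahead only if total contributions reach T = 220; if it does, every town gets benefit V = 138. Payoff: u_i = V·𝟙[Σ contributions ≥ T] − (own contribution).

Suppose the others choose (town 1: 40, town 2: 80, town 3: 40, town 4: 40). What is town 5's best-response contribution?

60

Others' total = 200. Contributing 60 brings total to 260 ≥ 220: gain V − κ_5 = 78.
Best response: 60.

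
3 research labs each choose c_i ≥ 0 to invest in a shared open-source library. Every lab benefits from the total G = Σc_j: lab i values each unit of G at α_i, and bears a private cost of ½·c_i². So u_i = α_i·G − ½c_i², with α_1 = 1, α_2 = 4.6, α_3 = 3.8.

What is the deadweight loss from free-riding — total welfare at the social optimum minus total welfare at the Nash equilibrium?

62.48

Lab i's FOC: ∂u_i/∂c_i = α_i − c_i = 0, so c_i* = α_i.
NE contributions = (1, 4.6, 3.8); G = 9.4.
W^NE = (Σα)·G − ½Σα_i² = 9.4² − ½·36.6 = 70.06.
Planner sets c_i = Σα_j = 9.4 for every i, so G^SO = 3·9.4 = 28.2.
W^SO = (Σα)·G^SO − ½·3·(Σα)² = (3/2)·9.4² = 132.54.
Deadweight loss = W^SO − W^NE = 62.48.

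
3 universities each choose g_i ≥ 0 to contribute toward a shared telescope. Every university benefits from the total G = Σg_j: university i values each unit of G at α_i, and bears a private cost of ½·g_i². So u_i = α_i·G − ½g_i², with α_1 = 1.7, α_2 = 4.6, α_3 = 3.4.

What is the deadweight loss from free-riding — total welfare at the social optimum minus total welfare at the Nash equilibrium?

64.85

University i's FOC: ∂u_i/∂g_i = α_i − g_i = 0, so g_i* = α_i.
NE contributions = (1.7, 4.6, 3.4); G = 9.7.
W^NE = (Σα)·G − ½Σα_i² = 9.7² − ½·35.61 = 76.285.
Planner sets g_i = Σα_j = 9.7 for every i, so G^SO = 3·9.7 = 29.1.
W^SO = (Σα)·G^SO − ½·3·(Σα)² = (3/2)·9.7² = 141.135.
Deadweight loss = W^SO − W^NE = 64.85.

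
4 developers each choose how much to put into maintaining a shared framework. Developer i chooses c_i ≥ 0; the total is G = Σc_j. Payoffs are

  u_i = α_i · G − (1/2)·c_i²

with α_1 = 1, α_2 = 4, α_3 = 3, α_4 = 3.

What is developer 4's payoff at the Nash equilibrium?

28.5

Developer i's FOC: ∂u_i/∂c_i = α_i − c_i = 0, so c_i* = α_i.
NE contributions = (1, 4, 3, 3); G = 11.
u_4 = α_4·G − ½·(c_4)² = 3·11 − ½·3² = 28.5.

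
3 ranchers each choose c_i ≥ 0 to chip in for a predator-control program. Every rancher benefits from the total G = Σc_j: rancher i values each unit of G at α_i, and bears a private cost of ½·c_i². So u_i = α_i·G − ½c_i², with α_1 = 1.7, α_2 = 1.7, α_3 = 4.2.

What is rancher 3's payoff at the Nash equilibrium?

Rancher i's FOC: ∂u_i/∂c_i = α_i − c_i = 0, so c_i* = α_i.
NE contributions = (1.7, 1.7, 4.2); G = 7.6.
u_3 = α_3·G − ½·(c_3)² = 4.2·7.6 − ½·4.2² = 23.1.

23.1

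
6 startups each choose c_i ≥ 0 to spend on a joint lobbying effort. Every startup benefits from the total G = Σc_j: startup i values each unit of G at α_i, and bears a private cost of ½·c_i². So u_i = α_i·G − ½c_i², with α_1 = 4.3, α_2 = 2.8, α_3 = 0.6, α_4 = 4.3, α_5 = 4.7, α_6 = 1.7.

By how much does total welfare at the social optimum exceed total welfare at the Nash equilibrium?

712.2

Startup i's FOC: ∂u_i/∂c_i = α_i − c_i = 0, so c_i* = α_i.
NE contributions = (4.3, 2.8, 0.6, 4.3, 4.7, 1.7); G = 18.4.
W^NE = (Σα)·G − ½Σα_i² = 18.4² − ½·70.16 = 303.48.
Planner sets c_i = Σα_j = 18.4 for every i, so G^SO = 6·18.4 = 110.4.
W^SO = (Σα)·G^SO − ½·6·(Σα)² = (6/2)·18.4² = 1015.68.
Deadweight loss = W^SO − W^NE = 712.2.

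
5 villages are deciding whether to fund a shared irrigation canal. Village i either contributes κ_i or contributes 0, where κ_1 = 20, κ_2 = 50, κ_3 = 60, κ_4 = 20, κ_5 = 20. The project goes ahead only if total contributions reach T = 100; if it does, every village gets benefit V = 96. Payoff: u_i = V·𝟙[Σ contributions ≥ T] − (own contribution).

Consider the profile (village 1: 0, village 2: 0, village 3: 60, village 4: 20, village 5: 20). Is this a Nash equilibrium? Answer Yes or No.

Total = 100 ≥ 100: provided.
Village 1 (pledges 0, payoff 96): pledging 20 → total 120, payoff 76. No gain.
Village 2 (pledges 0, payoff 96): pledging 50 → total 150, payoff 46. No gain.
Village 3 (pledges 60, payoff 36): dropping to 0 → total 40, payoff 0. No gain.
Village 4 (pledges 20, payoff 76): dropping to 0 → total 80, payoff 0. No gain.
Village 5 (pledges 20, payoff 76): dropping to 0 → total 80, payoff 0. No gain.

Yes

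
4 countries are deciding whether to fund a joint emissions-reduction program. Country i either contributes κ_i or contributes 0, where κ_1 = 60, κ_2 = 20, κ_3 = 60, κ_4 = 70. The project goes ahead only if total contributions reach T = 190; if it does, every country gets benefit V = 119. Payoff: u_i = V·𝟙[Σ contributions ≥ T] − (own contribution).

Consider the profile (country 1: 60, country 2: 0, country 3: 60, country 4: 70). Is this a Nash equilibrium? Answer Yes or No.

Total = 190 ≥ 190: provided.
Country 1 (pledges 60, payoff 59): dropping to 0 → total 130, payoff 0. No gain.
Country 2 (pledges 0, payoff 119): pledging 20 → total 210, payoff 99. No gain.
Country 3 (pledges 60, payoff 59): dropping to 0 → total 130, payoff 0. No gain.
Country 4 (pledges 70, payoff 49): dropping to 0 → total 120, payoff 0. No gain.

Yes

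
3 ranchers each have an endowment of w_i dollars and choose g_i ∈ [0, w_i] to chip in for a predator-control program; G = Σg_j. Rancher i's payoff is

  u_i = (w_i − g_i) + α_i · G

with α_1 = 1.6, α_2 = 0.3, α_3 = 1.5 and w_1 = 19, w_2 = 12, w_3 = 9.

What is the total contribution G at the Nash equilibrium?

∂u_i/∂g_i = α_i − 1, so rancher i contributes w_i if α_i > 1, else 0.
α_i > 1 for i ∈ {1, 3}; NE contributions (19, 0, 9), G = 28.

28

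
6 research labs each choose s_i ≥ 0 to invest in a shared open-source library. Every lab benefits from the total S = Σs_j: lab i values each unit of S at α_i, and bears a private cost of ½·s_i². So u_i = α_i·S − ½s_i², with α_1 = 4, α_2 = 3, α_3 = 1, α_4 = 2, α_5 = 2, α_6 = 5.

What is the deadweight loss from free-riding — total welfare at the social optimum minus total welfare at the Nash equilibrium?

607.5

Lab i's FOC: ∂u_i/∂s_i = α_i − s_i = 0, so s_i* = α_i.
NE contributions = (4, 3, 1, 2, 2, 5); S = 17.
W^NE = (Σα)·S − ½Σα_i² = 17² − ½·59 = 259.5.
Planner sets s_i = Σα_j = 17 for every i, so S^SO = 6·17 = 102.
W^SO = (Σα)·S^SO − ½·6·(Σα)² = (6/2)·17² = 867.
Deadweight loss = W^SO − W^NE = 607.5.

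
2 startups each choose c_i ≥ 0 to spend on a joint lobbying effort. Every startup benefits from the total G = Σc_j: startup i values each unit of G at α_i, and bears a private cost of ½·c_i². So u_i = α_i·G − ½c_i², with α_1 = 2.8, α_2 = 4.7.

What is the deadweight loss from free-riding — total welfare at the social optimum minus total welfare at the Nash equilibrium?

Startup i's FOC: ∂u_i/∂c_i = α_i − c_i = 0, so c_i* = α_i.
NE contributions = (2.8, 4.7); G = 7.5.
W^NE = (Σα)·G − ½Σα_i² = 7.5² − ½·29.93 = 41.285.
Planner sets c_i = Σα_j = 7.5 for every i, so G^SO = 2·7.5 = 15.
W^SO = (Σα)·G^SO − ½·2·(Σα)² = (2/2)·7.5² = 56.25.
Deadweight loss = W^SO − W^NE = 14.965.

14.965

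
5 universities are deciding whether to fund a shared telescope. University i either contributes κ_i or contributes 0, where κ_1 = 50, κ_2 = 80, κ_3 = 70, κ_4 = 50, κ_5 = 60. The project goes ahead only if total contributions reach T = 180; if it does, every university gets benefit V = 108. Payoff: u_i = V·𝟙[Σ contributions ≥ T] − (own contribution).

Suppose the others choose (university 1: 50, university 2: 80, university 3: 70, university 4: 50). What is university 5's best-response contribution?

0

Others' total = 250 ≥ 180; contributing adds cost 60 for no extra benefit.
Best response: 0.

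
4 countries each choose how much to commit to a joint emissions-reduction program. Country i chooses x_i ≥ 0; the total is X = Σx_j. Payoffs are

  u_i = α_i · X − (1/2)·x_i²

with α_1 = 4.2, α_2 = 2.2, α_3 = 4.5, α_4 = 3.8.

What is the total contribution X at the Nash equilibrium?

Country i's FOC: ∂u_i/∂x_i = α_i − x_i = 0, so x_i* = α_i.
NE contributions = (4.2, 2.2, 4.5, 3.8); X = 14.7.

14.7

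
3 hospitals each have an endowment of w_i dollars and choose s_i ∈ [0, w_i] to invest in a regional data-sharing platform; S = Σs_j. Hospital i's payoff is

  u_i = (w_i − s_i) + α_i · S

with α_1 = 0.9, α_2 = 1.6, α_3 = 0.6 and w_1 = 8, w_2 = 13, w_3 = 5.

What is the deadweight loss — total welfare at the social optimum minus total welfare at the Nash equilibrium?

27.3

∂u_i/∂s_i = α_i − 1, so hospital i contributes w_i if α_i > 1, else 0.
α_i > 1 for i ∈ {2}; NE contributions (0, 13, 0), S = 13.
W^NE = Σw_i − S^NE + (Σα_i)·S^NE = 26 + 2.1·13 = 53.3.
Planner: ∂(Σu_j)/∂s_i = Σα_j − 1 = 2.1 > 0, so everyone contributes w_i; S^SO = 26, W^SO = 26 + 2.1·26 = 80.6.
Deadweight loss = 27.3.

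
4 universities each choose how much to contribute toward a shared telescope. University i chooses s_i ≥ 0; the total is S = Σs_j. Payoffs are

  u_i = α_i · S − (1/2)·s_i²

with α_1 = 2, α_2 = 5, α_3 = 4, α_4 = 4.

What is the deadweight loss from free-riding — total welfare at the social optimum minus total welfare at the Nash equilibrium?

255.5

University i's FOC: ∂u_i/∂s_i = α_i − s_i = 0, so s_i* = α_i.
NE contributions = (2, 5, 4, 4); S = 15.
W^NE = (Σα)·S − ½Σα_i² = 15² − ½·61 = 194.5.
Planner sets s_i = Σα_j = 15 for every i, so S^SO = 4·15 = 60.
W^SO = (Σα)·S^SO − ½·4·(Σα)² = (4/2)·15² = 450.
Deadweight loss = W^SO − W^NE = 255.5.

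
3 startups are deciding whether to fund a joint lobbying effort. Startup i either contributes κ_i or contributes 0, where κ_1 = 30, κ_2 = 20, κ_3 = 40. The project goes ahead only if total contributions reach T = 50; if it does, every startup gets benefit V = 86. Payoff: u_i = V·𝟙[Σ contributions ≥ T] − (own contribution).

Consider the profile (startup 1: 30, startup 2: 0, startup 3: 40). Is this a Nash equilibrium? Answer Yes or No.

Yes

Total = 70 ≥ 50: provided.
Startup 1 (pledges 30, payoff 56): dropping to 0 → total 40, payoff 0. No gain.
Startup 2 (pledges 0, payoff 86): pledging 20 → total 90, payoff 66. No gain.
Startup 3 (pledges 40, payoff 46): dropping to 0 → total 30, payoff 0. No gain.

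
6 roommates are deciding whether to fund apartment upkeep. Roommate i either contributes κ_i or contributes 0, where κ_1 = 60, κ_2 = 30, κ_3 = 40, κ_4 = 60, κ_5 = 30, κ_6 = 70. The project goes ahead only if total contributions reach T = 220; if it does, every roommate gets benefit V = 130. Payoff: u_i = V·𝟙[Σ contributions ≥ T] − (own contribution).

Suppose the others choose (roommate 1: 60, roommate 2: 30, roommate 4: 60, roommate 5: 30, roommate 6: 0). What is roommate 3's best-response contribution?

40

Others' total = 180. Contributing 40 brings total to 220 ≥ 220: gain V − κ_3 = 90.
Best response: 40.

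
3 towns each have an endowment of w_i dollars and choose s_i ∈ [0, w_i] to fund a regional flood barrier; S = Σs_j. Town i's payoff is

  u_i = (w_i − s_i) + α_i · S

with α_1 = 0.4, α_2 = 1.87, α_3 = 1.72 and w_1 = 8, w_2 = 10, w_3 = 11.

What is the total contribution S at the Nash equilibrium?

21

∂u_i/∂s_i = α_i − 1, so town i contributes w_i if α_i > 1, else 0.
α_i > 1 for i ∈ {2, 3}; NE contributions (0, 10, 11), S = 21.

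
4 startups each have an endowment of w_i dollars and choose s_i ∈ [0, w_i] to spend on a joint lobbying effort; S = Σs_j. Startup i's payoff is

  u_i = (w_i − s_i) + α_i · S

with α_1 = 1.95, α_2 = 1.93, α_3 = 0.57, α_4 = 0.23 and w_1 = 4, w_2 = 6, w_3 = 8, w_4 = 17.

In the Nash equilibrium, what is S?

∂u_i/∂s_i = α_i − 1, so startup i contributes w_i if α_i > 1, else 0.
α_i > 1 for i ∈ {1, 2}; NE contributions (4, 6, 0, 0), S = 10.

10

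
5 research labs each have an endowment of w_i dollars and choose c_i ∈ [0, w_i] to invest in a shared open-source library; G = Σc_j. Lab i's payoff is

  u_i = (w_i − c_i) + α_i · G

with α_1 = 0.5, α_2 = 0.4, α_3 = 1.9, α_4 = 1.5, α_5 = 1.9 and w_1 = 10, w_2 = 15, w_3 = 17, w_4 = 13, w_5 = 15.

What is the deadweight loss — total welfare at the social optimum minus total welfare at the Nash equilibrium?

∂u_i/∂c_i = α_i − 1, so lab i contributes w_i if α_i > 1, else 0.
α_i > 1 for i ∈ {3, 4, 5}; NE contributions (0, 0, 17, 13, 15), G = 45.
W^NE = Σw_i − G^NE + (Σα_i)·G^NE = 70 + 5.2·45 = 304.
Planner: ∂(Σu_j)/∂c_i = Σα_j − 1 = 5.2 > 0, so everyone contributes w_i; G^SO = 70, W^SO = 70 + 5.2·70 = 434.
Deadweight loss = 130.

130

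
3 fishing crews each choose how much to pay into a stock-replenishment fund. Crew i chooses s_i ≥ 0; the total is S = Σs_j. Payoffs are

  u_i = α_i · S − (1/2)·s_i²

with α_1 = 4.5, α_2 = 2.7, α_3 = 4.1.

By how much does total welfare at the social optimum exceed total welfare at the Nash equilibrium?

86.02

Crew i's FOC: ∂u_i/∂s_i = α_i − s_i = 0, so s_i* = α_i.
NE contributions = (4.5, 2.7, 4.1); S = 11.3.
W^NE = (Σα)·S − ½Σα_i² = 11.3² − ½·44.35 = 105.515.
Planner sets s_i = Σα_j = 11.3 for every i, so S^SO = 3·11.3 = 33.9.
W^SO = (Σα)·S^SO − ½·3·(Σα)² = (3/2)·11.3² = 191.535.
Deadweight loss = W^SO − W^NE = 86.02.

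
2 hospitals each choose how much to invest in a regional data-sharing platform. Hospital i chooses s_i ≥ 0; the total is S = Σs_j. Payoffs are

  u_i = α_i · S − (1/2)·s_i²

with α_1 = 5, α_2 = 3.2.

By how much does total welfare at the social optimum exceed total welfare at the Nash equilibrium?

17.62

Hospital i's FOC: ∂u_i/∂s_i = α_i − s_i = 0, so s_i* = α_i.
NE contributions = (5, 3.2); S = 8.2.
W^NE = (Σα)·S − ½Σα_i² = 8.2² − ½·35.24 = 49.62.
Planner sets s_i = Σα_j = 8.2 for every i, so S^SO = 2·8.2 = 16.4.
W^SO = (Σα)·S^SO − ½·2·(Σα)² = (2/2)·8.2² = 67.24.
Deadweight loss = W^SO − W^NE = 17.62.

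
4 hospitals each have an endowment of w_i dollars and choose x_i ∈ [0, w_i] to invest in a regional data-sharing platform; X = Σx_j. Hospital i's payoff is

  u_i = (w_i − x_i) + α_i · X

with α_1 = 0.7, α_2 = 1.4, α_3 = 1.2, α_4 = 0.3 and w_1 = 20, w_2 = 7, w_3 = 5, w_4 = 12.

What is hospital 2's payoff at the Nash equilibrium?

16.8

∂u_i/∂x_i = α_i − 1, so hospital i contributes w_i if α_i > 1, else 0.
α_i > 1 for i ∈ {2, 3}; NE contributions (0, 7, 5, 0), X = 12.
u_2 = (7 − 7) + 1.4·12 = 16.8.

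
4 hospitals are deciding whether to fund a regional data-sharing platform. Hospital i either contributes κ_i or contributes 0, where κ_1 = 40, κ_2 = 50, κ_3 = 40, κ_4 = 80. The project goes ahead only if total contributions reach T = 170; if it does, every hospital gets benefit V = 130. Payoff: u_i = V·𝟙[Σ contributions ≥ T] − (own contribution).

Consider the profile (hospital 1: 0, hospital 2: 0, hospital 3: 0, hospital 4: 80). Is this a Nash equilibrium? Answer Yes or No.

Total = 80 < 170: not provided.
Hospital 1 (pledges 0, payoff 0): pledging 40 → total 120, payoff -40. No gain.
Hospital 2 (pledges 0, payoff 0): pledging 50 → total 130, payoff -50. No gain.
Hospital 3 (pledges 0, payoff 0): pledging 40 → total 120, payoff -40. No gain.
Hospital 4 (pledges 80, payoff -80): dropping to 0 → total 0, payoff 0. Profitable deviation.

No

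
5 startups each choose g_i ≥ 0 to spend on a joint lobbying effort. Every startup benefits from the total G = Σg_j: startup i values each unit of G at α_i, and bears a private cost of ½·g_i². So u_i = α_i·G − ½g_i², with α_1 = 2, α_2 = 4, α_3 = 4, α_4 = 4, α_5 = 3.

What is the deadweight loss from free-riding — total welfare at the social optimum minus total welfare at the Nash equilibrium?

464

Startup i's FOC: ∂u_i/∂g_i = α_i − g_i = 0, so g_i* = α_i.
NE contributions = (2, 4, 4, 4, 3); G = 17.
W^NE = (Σα)·G − ½Σα_i² = 17² − ½·61 = 258.5.
Planner sets g_i = Σα_j = 17 for every i, so G^SO = 5·17 = 85.
W^SO = (Σα)·G^SO − ½·5·(Σα)² = (5/2)·17² = 722.5.
Deadweight loss = W^SO − W^NE = 464.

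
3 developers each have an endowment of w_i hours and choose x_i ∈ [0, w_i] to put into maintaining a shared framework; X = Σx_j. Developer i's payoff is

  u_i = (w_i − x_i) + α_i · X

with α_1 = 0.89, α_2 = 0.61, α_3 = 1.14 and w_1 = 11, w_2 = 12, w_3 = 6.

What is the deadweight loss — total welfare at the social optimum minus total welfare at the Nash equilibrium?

37.72

∂u_i/∂x_i = α_i − 1, so developer i contributes w_i if α_i > 1, else 0.
α_i > 1 for i ∈ {3}; NE contributions (0, 0, 6), X = 6.
W^NE = Σw_i − X^NE + (Σα_i)·X^NE = 29 + 1.64·6 = 38.84.
Planner: ∂(Σu_j)/∂x_i = Σα_j − 1 = 1.64 > 0, so everyone contributes w_i; X^SO = 29, W^SO = 29 + 1.64·29 = 76.56.
Deadweight loss = 37.72.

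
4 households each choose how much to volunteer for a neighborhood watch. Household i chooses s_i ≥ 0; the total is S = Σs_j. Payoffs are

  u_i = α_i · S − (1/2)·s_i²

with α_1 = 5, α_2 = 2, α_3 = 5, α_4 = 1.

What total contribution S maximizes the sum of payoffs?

52

Planner FOC: ∂(Σu_j)/∂s_i = (Σα_j) − s_i = 0, so s_i^SO = Σα_j = 13 for every i; S^SO = 52.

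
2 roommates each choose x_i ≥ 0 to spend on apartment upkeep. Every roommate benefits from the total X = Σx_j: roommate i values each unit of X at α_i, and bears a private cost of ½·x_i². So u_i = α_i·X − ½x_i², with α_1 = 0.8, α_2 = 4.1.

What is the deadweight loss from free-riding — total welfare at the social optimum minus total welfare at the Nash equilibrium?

Roommate i's FOC: ∂u_i/∂x_i = α_i − x_i = 0, so x_i* = α_i.
NE contributions = (0.8, 4.1); X = 4.9.
W^NE = (Σα)·X − ½Σα_i² = 4.9² − ½·17.45 = 15.285.
Planner sets x_i = Σα_j = 4.9 for every i, so X^SO = 2·4.9 = 9.8.
W^SO = (Σα)·X^SO − ½·2·(Σα)² = (2/2)·4.9² = 24.01.
Deadweight loss = W^SO − W^NE = 8.725.

8.725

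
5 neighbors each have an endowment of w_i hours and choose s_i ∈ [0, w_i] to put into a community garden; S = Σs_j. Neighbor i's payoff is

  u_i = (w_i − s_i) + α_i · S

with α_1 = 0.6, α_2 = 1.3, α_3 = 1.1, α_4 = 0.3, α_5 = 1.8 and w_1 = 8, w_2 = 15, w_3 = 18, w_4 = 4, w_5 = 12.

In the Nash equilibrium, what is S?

∂u_i/∂s_i = α_i − 1, so neighbor i contributes w_i if α_i > 1, else 0.
α_i > 1 for i ∈ {2, 3, 5}; NE contributions (0, 15, 18, 0, 12), S = 45.

45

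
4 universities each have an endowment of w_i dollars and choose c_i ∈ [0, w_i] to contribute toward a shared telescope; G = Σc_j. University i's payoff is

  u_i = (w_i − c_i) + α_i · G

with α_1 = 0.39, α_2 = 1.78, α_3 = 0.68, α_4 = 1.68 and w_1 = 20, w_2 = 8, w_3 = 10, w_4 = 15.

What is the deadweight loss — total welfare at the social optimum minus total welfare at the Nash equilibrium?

105.9

∂u_i/∂c_i = α_i − 1, so university i contributes w_i if α_i > 1, else 0.
α_i > 1 for i ∈ {2, 4}; NE contributions (0, 8, 0, 15), G = 23.
W^NE = Σw_i − G^NE + (Σα_i)·G^NE = 53 + 3.53·23 = 134.19.
Planner: ∂(Σu_j)/∂c_i = Σα_j − 1 = 3.53 > 0, so everyone contributes w_i; G^SO = 53, W^SO = 53 + 3.53·53 = 240.09.
Deadweight loss = 105.9.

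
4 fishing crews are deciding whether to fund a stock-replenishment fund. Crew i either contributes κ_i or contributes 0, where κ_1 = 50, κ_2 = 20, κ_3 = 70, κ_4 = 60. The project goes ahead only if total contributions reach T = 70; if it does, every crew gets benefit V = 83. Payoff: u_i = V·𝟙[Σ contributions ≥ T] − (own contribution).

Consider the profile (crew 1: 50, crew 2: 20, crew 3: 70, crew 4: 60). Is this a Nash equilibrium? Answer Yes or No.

Total = 200 ≥ 70: provided.
Crew 1 (pledges 50, payoff 33): dropping to 0 → total 150, payoff 83. Profitable deviation.

No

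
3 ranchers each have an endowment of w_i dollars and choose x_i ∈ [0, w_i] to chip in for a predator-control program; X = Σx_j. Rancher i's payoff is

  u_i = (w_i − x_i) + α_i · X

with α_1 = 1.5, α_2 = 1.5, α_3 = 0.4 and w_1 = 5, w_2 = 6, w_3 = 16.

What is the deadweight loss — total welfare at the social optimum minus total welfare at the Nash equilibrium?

∂u_i/∂x_i = α_i − 1, so rancher i contributes w_i if α_i > 1, else 0.
α_i > 1 for i ∈ {1, 2}; NE contributions (5, 6, 0), X = 11.
W^NE = Σw_i − X^NE + (Σα_i)·X^NE = 27 + 2.4·11 = 53.4.
Planner: ∂(Σu_j)/∂x_i = Σα_j − 1 = 2.4 > 0, so everyone contributes w_i; X^SO = 27, W^SO = 27 + 2.4·27 = 91.8.
Deadweight loss = 38.4.

38.4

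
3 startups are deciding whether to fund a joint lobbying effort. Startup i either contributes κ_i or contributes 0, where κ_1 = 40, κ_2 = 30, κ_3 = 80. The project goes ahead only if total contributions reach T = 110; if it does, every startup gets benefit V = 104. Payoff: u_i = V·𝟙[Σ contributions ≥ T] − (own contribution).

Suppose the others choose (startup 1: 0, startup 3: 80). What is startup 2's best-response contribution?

Others' total = 80. Contributing 30 brings total to 110 ≥ 110: gain V − κ_2 = 74.
Best response: 30.

30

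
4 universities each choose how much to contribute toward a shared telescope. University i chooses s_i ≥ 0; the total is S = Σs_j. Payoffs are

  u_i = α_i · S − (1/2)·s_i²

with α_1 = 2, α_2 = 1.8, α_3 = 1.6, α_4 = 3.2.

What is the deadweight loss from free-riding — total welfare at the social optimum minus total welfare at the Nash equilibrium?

University i's FOC: ∂u_i/∂s_i = α_i − s_i = 0, so s_i* = α_i.
NE contributions = (2, 1.8, 1.6, 3.2); S = 8.6.
W^NE = (Σα)·S − ½Σα_i² = 8.6² − ½·20.04 = 63.94.
Planner sets s_i = Σα_j = 8.6 for every i, so S^SO = 4·8.6 = 34.4.
W^SO = (Σα)·S^SO − ½·4·(Σα)² = (4/2)·8.6² = 147.92.
Deadweight loss = W^SO − W^NE = 83.98.

83.98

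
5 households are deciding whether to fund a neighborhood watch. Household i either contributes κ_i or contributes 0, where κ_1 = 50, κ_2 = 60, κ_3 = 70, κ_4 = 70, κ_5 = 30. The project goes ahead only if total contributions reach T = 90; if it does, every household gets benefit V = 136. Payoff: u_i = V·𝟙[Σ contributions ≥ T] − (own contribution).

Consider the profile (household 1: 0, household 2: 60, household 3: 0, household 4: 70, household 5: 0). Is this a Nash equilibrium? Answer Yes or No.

Yes

Total = 130 ≥ 90: provided.
Household 1 (pledges 0, payoff 136): pledging 50 → total 180, payoff 86. No gain.
Household 2 (pledges 60, payoff 76): dropping to 0 → total 70, payoff 0. No gain.
Household 3 (pledges 0, payoff 136): pledging 70 → total 200, payoff 66. No gain.
Household 4 (pledges 70, payoff 66): dropping to 0 → total 60, payoff 0. No gain.
Household 5 (pledges 0, payoff 136): pledging 30 → total 160, payoff 106. No gain.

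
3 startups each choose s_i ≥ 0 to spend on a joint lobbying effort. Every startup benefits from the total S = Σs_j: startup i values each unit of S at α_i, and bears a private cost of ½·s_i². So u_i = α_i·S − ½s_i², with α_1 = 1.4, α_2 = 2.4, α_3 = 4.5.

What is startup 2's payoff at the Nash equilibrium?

17.04

Startup i's FOC: ∂u_i/∂s_i = α_i − s_i = 0, so s_i* = α_i.
NE contributions = (1.4, 2.4, 4.5); S = 8.3.
u_2 = α_2·S − ½·(s_2)² = 2.4·8.3 − ½·2.4² = 17.04.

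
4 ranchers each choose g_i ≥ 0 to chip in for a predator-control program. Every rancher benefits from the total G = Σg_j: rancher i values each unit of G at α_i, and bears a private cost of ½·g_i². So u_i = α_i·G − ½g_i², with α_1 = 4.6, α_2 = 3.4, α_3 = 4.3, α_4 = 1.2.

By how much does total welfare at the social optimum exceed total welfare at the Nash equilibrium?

208.575

Rancher i's FOC: ∂u_i/∂g_i = α_i − g_i = 0, so g_i* = α_i.
NE contributions = (4.6, 3.4, 4.3, 1.2); G = 13.5.
W^NE = (Σα)·G − ½Σα_i² = 13.5² − ½·52.65 = 155.925.
Planner sets g_i = Σα_j = 13.5 for every i, so G^SO = 4·13.5 = 54.
W^SO = (Σα)·G^SO − ½·4·(Σα)² = (4/2)·13.5² = 364.5.
Deadweight loss = W^SO − W^NE = 208.575.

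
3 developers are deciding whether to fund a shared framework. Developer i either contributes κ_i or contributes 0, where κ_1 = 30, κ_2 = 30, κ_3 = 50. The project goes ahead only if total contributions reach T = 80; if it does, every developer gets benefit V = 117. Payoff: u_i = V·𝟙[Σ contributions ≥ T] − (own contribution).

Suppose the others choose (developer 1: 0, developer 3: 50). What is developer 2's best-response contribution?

30

Others' total = 50. Contributing 30 brings total to 80 ≥ 80: gain V − κ_2 = 87.
Best response: 30.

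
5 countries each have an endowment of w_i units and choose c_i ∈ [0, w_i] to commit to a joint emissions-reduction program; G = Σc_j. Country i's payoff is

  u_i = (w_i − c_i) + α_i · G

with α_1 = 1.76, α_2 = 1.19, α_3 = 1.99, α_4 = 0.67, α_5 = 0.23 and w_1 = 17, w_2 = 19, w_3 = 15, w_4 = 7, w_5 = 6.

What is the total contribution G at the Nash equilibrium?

51

∂u_i/∂c_i = α_i − 1, so country i contributes w_i if α_i > 1, else 0.
α_i > 1 for i ∈ {1, 2, 3}; NE contributions (17, 19, 15, 0, 0), G = 51.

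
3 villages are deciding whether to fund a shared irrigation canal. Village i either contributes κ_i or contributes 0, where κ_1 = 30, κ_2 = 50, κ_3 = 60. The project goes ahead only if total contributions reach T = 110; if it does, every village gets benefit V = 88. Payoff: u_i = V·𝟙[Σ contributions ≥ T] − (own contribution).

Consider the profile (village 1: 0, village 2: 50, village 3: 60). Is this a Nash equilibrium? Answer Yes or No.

Total = 110 ≥ 110: provided.
Village 1 (pledges 0, payoff 88): pledging 30 → total 140, payoff 58. No gain.
Village 2 (pledges 50, payoff 38): dropping to 0 → total 60, payoff 0. No gain.
Village 3 (pledges 60, payoff 28): dropping to 0 → total 50, payoff 0. No gain.

Yes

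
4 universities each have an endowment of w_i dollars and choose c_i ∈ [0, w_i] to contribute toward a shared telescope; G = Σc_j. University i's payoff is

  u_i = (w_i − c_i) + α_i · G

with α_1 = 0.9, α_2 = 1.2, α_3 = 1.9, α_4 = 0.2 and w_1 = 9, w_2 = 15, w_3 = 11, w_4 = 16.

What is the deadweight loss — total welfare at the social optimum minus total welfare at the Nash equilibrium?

∂u_i/∂c_i = α_i − 1, so university i contributes w_i if α_i > 1, else 0.
α_i > 1 for i ∈ {2, 3}; NE contributions (0, 15, 11, 0), G = 26.
W^NE = Σw_i − G^NE + (Σα_i)·G^NE = 51 + 3.2·26 = 134.2.
Planner: ∂(Σu_j)/∂c_i = Σα_j − 1 = 3.2 > 0, so everyone contributes w_i; G^SO = 51, W^SO = 51 + 3.2·51 = 214.2.
Deadweight loss = 80.

80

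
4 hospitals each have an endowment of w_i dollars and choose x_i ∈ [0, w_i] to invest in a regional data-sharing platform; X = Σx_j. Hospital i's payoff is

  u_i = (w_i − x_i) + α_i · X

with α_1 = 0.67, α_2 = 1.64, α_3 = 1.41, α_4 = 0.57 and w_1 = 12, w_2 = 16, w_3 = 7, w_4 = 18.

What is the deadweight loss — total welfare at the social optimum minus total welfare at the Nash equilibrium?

98.7

∂u_i/∂x_i = α_i − 1, so hospital i contributes w_i if α_i > 1, else 0.
α_i > 1 for i ∈ {2, 3}; NE contributions (0, 16, 7, 0), X = 23.
W^NE = Σw_i − X^NE + (Σα_i)·X^NE = 53 + 3.29·23 = 128.67.
Planner: ∂(Σu_j)/∂x_i = Σα_j − 1 = 3.29 > 0, so everyone contributes w_i; X^SO = 53, W^SO = 53 + 3.29·53 = 227.37.
Deadweight loss = 98.7.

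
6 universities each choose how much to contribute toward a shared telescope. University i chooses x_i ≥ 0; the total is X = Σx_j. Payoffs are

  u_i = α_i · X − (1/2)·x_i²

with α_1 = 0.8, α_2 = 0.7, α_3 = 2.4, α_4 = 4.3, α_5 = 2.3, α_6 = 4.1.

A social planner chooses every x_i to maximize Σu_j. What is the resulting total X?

Planner FOC: ∂(Σu_j)/∂x_i = (Σα_j) − x_i = 0, so x_i^SO = Σα_j = 14.6 for every i; X^SO = 87.6.

87.6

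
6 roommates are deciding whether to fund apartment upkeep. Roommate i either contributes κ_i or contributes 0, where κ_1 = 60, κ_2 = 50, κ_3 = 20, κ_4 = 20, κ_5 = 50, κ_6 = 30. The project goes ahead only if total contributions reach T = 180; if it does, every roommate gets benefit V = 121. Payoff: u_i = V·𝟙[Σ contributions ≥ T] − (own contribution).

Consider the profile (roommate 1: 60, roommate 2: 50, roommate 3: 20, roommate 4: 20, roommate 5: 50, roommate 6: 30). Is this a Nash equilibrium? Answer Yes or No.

No

Total = 230 ≥ 180: provided.
Roommate 1 (pledges 60, payoff 61): dropping to 0 → total 170, payoff 0. No gain.
Roommate 2 (pledges 50, payoff 71): dropping to 0 → total 180, payoff 121. Profitable deviation.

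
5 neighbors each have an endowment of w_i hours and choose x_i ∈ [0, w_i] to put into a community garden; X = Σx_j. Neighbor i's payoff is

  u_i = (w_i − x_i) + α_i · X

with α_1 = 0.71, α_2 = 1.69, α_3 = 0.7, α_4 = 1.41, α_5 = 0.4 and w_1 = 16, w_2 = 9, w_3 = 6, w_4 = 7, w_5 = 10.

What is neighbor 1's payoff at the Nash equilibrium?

∂u_i/∂x_i = α_i − 1, so neighbor i contributes w_i if α_i > 1, else 0.
α_i > 1 for i ∈ {2, 4}; NE contributions (0, 9, 0, 7, 0), X = 16.
u_1 = (16 − 0) + 0.71·16 = 27.36.

27.36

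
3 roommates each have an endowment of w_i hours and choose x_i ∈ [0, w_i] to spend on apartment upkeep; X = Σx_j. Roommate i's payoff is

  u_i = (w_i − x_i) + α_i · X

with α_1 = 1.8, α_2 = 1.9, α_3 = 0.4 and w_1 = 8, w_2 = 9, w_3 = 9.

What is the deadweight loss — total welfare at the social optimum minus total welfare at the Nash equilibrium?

∂u_i/∂x_i = α_i − 1, so roommate i contributes w_i if α_i > 1, else 0.
α_i > 1 for i ∈ {1, 2}; NE contributions (8, 9, 0), X = 17.
W^NE = Σw_i − X^NE + (Σα_i)·X^NE = 26 + 3.1·17 = 78.7.
Planner: ∂(Σu_j)/∂x_i = Σα_j − 1 = 3.1 > 0, so everyone contributes w_i; X^SO = 26, W^SO = 26 + 3.1·26 = 106.6.
Deadweight loss = 27.9.

27.9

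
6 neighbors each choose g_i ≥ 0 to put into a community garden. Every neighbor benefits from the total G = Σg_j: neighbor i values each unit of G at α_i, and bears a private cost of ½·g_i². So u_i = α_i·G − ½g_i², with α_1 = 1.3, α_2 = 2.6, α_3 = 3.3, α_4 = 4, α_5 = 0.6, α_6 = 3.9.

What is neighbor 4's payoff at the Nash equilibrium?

Neighbor i's FOC: ∂u_i/∂g_i = α_i − g_i = 0, so g_i* = α_i.
NE contributions = (1.3, 2.6, 3.3, 4, 0.6, 3.9); G = 15.7.
u_4 = α_4·G − ½·(g_4)² = 4·15.7 − ½·4² = 54.8.

54.8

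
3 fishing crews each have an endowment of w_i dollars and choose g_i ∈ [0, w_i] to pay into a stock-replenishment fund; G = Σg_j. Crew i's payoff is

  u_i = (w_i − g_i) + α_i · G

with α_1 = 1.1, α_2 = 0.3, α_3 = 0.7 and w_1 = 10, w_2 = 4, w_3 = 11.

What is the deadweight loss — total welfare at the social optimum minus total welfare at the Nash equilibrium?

∂u_i/∂g_i = α_i − 1, so crew i contributes w_i if α_i > 1, else 0.
α_i > 1 for i ∈ {1}; NE contributions (10, 0, 0), G = 10.
W^NE = Σw_i − G^NE + (Σα_i)·G^NE = 25 + 1.1·10 = 36.
Planner: ∂(Σu_j)/∂g_i = Σα_j − 1 = 1.1 > 0, so everyone contributes w_i; G^SO = 25, W^SO = 25 + 1.1·25 = 52.5.
Deadweight loss = 16.5.

16.5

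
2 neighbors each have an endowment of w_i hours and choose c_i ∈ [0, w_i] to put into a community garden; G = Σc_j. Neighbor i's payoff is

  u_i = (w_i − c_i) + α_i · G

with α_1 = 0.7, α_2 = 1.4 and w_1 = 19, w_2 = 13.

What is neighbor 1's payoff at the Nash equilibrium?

∂u_i/∂c_i = α_i − 1, so neighbor i contributes w_i if α_i > 1, else 0.
α_i > 1 for i ∈ {2}; NE contributions (0, 13), G = 13.
u_1 = (19 − 0) + 0.7·13 = 28.1.

28.1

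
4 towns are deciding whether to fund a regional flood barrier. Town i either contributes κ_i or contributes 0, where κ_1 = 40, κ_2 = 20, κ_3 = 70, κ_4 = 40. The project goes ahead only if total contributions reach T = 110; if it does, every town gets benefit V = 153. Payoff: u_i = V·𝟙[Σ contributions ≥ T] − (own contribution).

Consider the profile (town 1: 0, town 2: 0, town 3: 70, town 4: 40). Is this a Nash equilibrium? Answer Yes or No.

Yes

Total = 110 ≥ 110: provided.
Town 1 (pledges 0, payoff 153): pledging 40 → total 150, payoff 113. No gain.
Town 2 (pledges 0, payoff 153): pledging 20 → total 130, payoff 133. No gain.
Town 3 (pledges 70, payoff 83): dropping to 0 → total 40, payoff 0. No gain.
Town 4 (pledges 40, payoff 113): dropping to 0 → total 70, payoff 0. No gain.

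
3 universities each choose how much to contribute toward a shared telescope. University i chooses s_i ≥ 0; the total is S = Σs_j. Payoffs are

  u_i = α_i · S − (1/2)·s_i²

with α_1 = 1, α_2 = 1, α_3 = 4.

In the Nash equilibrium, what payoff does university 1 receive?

University i's FOC: ∂u_i/∂s_i = α_i − s_i = 0, so s_i* = α_i.
NE contributions = (1, 1, 4); S = 6.
u_1 = α_1·S − ½·(s_1)² = 1·6 − ½·1² = 5.5.

5.5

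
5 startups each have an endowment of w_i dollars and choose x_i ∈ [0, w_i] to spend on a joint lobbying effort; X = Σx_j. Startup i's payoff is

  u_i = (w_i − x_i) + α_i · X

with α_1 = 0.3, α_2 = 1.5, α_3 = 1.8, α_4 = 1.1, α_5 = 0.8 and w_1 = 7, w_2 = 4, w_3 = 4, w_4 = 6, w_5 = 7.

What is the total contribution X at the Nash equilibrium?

∂u_i/∂x_i = α_i − 1, so startup i contributes w_i if α_i > 1, else 0.
α_i > 1 for i ∈ {2, 3, 4}; NE contributions (0, 4, 4, 6, 0), X = 14.

14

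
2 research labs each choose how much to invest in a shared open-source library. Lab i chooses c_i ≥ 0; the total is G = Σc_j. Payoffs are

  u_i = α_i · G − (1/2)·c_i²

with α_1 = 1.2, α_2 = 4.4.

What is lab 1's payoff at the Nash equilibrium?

Lab i's FOC: ∂u_i/∂c_i = α_i − c_i = 0, so c_i* = α_i.
NE contributions = (1.2, 4.4); G = 5.6.
u_1 = α_1·G − ½·(c_1)² = 1.2·5.6 − ½·1.2² = 6.

6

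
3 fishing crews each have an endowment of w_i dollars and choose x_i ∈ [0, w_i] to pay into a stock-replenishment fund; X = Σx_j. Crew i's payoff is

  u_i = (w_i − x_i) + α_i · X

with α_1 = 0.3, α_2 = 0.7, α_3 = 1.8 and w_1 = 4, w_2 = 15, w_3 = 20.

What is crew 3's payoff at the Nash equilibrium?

∂u_i/∂x_i = α_i − 1, so crew i contributes w_i if α_i > 1, else 0.
α_i > 1 for i ∈ {3}; NE contributions (0, 0, 20), X = 20.
u_3 = (20 − 20) + 1.8·20 = 36.

36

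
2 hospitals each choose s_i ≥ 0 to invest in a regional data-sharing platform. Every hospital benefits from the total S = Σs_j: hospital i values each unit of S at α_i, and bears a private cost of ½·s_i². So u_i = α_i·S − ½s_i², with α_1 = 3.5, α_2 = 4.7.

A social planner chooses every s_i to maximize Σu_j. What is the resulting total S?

Planner FOC: ∂(Σu_j)/∂s_i = (Σα_j) − s_i = 0, so s_i^SO = Σα_j = 8.2 for every i; S^SO = 16.4.

16.4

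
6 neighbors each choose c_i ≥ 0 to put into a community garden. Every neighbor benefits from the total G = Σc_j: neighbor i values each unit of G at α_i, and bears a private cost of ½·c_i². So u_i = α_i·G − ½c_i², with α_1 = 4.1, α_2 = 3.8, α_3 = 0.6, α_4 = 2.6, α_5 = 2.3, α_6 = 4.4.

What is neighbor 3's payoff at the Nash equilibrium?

Neighbor i's FOC: ∂u_i/∂c_i = α_i − c_i = 0, so c_i* = α_i.
NE contributions = (4.1, 3.8, 0.6, 2.6, 2.3, 4.4); G = 17.8.
u_3 = α_3·G − ½·(c_3)² = 0.6·17.8 − ½·0.6² = 10.5.

10.5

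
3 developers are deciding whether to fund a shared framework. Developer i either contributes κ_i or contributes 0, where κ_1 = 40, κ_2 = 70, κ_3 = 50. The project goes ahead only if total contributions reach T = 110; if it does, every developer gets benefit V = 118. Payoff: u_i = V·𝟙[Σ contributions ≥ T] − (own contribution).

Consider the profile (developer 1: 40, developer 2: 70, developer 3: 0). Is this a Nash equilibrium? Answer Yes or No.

Yes

Total = 110 ≥ 110: provided.
Developer 1 (pledges 40, payoff 78): dropping to 0 → total 70, payoff 0. No gain.
Developer 2 (pledges 70, payoff 48): dropping to 0 → total 40, payoff 0. No gain.
Developer 3 (pledges 0, payoff 118): pledging 50 → total 160, payoff 68. No gain.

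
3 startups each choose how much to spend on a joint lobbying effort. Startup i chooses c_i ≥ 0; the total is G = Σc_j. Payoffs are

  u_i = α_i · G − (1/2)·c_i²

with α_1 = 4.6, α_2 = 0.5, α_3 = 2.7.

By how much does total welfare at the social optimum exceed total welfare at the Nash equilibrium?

44.77

Startup i's FOC: ∂u_i/∂c_i = α_i − c_i = 0, so c_i* = α_i.
NE contributions = (4.6, 0.5, 2.7); G = 7.8.
W^NE = (Σα)·G − ½Σα_i² = 7.8² − ½·28.7 = 46.49.
Planner sets c_i = Σα_j = 7.8 for every i, so G^SO = 3·7.8 = 23.4.
W^SO = (Σα)·G^SO − ½·3·(Σα)² = (3/2)·7.8² = 91.26.
Deadweight loss = W^SO − W^NE = 44.77.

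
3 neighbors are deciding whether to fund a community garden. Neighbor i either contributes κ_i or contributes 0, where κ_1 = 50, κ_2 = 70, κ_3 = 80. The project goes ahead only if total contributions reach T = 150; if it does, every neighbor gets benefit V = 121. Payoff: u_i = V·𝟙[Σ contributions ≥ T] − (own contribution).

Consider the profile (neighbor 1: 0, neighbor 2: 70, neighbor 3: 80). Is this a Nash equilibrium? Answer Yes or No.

Total = 150 ≥ 150: provided.
Neighbor 1 (pledges 0, payoff 121): pledging 50 → total 200, payoff 71. No gain.
Neighbor 2 (pledges 70, payoff 51): dropping to 0 → total 80, payoff 0. No gain.
Neighbor 3 (pledges 80, payoff 41): dropping to 0 → total 70, payoff 0. No gain.

Yes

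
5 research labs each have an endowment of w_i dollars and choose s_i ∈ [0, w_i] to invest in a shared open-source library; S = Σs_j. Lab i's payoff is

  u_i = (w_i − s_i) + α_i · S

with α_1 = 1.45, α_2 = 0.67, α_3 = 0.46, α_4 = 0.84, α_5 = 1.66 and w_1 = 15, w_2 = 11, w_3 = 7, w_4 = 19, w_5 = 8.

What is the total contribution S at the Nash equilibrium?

23

∂u_i/∂s_i = α_i − 1, so lab i contributes w_i if α_i > 1, else 0.
α_i > 1 for i ∈ {1, 5}; NE contributions (15, 0, 0, 0, 8), S = 23.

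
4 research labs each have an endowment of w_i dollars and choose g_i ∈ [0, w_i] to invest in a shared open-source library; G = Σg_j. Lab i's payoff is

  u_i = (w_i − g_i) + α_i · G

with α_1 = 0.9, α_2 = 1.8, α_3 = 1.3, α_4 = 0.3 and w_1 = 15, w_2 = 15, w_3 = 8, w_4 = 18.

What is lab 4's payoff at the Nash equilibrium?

24.9

∂u_i/∂g_i = α_i − 1, so lab i contributes w_i if α_i > 1, else 0.
α_i > 1 for i ∈ {2, 3}; NE contributions (0, 15, 8, 0), G = 23.
u_4 = (18 − 0) + 0.3·23 = 24.9.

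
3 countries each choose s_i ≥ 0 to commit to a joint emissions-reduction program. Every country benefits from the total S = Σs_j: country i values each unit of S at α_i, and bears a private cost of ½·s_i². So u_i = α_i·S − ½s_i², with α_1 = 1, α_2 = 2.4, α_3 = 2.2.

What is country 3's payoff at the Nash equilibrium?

9.9

Country i's FOC: ∂u_i/∂s_i = α_i − s_i = 0, so s_i* = α_i.
NE contributions = (1, 2.4, 2.2); S = 5.6.
u_3 = α_3·S − ½·(s_3)² = 2.2·5.6 − ½·2.2² = 9.9.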